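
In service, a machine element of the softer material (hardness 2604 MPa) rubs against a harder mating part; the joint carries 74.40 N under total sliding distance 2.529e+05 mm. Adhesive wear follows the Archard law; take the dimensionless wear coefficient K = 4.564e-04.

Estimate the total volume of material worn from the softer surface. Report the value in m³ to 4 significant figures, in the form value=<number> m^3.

value=3.298e-09 m^3

The intermediates are shown rounded. Each operation keeps full float precision, and rounded once at the end to four significant figures.
The distance L = 2.529e+05 mm = 252.9 m.
Hardness H = 2604 MPa = 2.604e+09 Pa.
Working in SI base units: W = 74.40 N, H = 2.604e+09 Pa, K = 4.564e-04.
Worn volume V = K·W·L/H = 4.564e-04 · 74.40 · 252.9 / 2.604e+09 = 3.298e-09 m³.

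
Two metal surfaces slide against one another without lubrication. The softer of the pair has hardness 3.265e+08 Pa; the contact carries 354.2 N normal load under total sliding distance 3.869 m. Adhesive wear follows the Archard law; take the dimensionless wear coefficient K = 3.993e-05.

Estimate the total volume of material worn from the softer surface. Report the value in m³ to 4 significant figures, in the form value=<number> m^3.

value=1.676e-10 m^3

The algebra holds full float precision; intermediate values appear rounded, and a lone final rounding, at four significant digits.
As SI base values: W = 354.2 N, H = 3.265e+08 Pa, K = 3.993e-05.
Archard volume V = K·W·L/H = 3.993e-05 · 354.2 · 3.869 / 3.265e+08 = 1.676e-10 m³.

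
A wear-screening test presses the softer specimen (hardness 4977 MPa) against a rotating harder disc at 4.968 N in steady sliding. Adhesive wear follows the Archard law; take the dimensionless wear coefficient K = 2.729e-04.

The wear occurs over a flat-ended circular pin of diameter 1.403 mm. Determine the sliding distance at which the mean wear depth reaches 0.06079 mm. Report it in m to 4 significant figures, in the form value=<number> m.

The computation maintains full precision. Intermediates are shown rounded; a lone final rounding: 4 significant digits.
Convert: Hardness H = 4977 MPa = 4.977e+09 Pa.
Convert: Pin diameter d = 1.403 mm = 0.001403 m. Contact area A = π·d²/4 = π·(0.001403 m)²/4 = 1.546e-06 m².
Convert: Depth limit h_lim = 0.06079 mm = 6.079e-05 m.
SI base units throughout: W = 4.968 N, H = 4.977e+09 Pa, K = 2.729e-04.
At the depth limit, V_lim = h_lim·A = 6.079e-05 · 1.546e-06 = 9.398e-11 m³.
Sliding life L = V_lim·H/(K·W) = 9.398e-11 · 4.977e+09 / (2.729e-04 · 4.968) = 345.0 m.

value=345.0 m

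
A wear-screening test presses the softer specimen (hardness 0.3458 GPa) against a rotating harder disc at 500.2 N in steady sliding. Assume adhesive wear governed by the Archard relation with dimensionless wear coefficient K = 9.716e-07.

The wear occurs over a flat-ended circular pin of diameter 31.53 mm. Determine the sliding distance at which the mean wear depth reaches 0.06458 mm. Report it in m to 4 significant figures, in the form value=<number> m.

value=3.588e+04 m

Printed values are rounded. The computation holds exact precision; rounded just once, at four significant digits.
Convert: Hardness H = 0.3458 GPa = 3.458e+08 Pa.
Convert: Pin diameter d = 31.53 mm = 0.03153 m. Contact area A = π·d²/4 = π·(0.03153 m)²/4 = 7.808e-04 m².
Convert: Depth limit h_lim = 0.06458 mm = 6.458e-05 m.
Collected in SI base units: W = 500.2 N, H = 3.458e+08 Pa, K = 9.716e-07.
Volume at the limit: V_lim = h_lim·A = 6.458e-05 · 7.808e-04 = 5.042e-08 m³.
Thus life L = V_lim·H/(K·W) = 5.042e-08 · 3.458e+08 / (9.716e-07 · 500.2) = 3.588e+04 m.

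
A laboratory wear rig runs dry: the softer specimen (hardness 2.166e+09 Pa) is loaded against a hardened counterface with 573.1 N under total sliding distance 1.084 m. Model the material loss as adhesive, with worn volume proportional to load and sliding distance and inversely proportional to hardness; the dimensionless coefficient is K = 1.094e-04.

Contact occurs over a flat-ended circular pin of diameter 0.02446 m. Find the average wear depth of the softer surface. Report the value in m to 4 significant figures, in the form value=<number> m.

value=6.678e-08 m

The intermediates are shown rounded. The algebra holds exact precision — a single final rounding to 4 significant digits.
Convert: Contact area A = π·d²/4 = π·(0.02446 m)²/4 = 4.699e-04 m².
SI base units throughout: W = 573.1 N, H = 2.166e+09 Pa, K = 1.094e-04.
Wear volume V = K·W·L/H = 1.094e-04 · 573.1 · 1.084 / 2.166e+09 = 3.138e-11 m³.
Depth h = V/A = 3.138e-11 / 4.699e-04 = 6.678e-08 m.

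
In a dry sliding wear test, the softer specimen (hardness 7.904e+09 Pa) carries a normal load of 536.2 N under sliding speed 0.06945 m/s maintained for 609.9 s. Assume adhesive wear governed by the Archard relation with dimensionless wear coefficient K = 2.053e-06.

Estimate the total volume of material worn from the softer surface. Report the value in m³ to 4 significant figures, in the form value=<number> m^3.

value=5.899e-12 m^3

Intermediates are shown rounded; each operation carries full precision — one final rounding, at four significant digits.
The distance L = v·t = 0.06945 m/s × 609.9 s = 42.36 m.
Restated in SI base units: W = 536.2 N, H = 7.904e+09 Pa, K = 2.053e-06.
Volume removed: V = K·W·L/H = 2.053e-06 · 536.2 · 42.36 / 7.904e+09 = 5.899e-12 m³.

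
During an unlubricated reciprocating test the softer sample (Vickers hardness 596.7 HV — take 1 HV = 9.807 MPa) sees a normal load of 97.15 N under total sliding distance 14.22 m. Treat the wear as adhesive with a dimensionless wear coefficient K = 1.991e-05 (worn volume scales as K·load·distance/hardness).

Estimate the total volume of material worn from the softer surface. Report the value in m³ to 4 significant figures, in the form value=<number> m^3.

value=4.700e-12 m^3

All working math holds exact precision — intermediates are displayed rounded; one last rounding: four significant figures.
Convert: Hardness H = 596.7 HV × 9.807 MPa/HV = 5852 MPa = 5.852e+09 Pa.
Working in SI base units: W = 97.15 N, H = 5.852e+09 Pa, K = 1.991e-05.
Archard volume V = K·W·L/H = 1.991e-05 · 97.15 · 14.22 / 5.852e+09 = 4.700e-12 m³.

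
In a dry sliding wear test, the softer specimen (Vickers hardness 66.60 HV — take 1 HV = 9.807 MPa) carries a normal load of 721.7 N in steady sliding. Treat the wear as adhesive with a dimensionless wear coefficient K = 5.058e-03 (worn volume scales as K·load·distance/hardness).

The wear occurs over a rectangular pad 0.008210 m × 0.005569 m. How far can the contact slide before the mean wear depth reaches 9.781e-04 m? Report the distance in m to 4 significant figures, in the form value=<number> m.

value=8.002 m

All working math holds exact precision — the intermediates are shown rounded; a single final rounding to four significant digits.
Convert: Hardness H = 66.60 HV × 9.807 MPa/HV = 653.1 MPa = 6.531e+08 Pa.
Convert: Contact area A = 0.008210 m × 0.005569 m = 4.572e-05 m².
Collected in SI base units: W = 721.7 N, H = 6.531e+08 Pa, K = 5.058e-03.
Wearable volume V_lim = h_lim·A = 9.781e-04 · 4.572e-05 = 4.472e-08 m³.
Thus life L = V_lim·H/(K·W) = 4.472e-08 · 6.531e+08 / (5.058e-03 · 721.7) = 8.002 m.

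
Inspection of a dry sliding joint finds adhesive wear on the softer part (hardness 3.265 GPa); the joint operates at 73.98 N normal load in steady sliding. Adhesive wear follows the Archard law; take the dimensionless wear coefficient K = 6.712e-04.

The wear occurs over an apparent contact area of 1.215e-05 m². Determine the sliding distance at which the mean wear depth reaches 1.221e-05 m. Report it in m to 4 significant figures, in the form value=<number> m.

All working math maintains exact precision. The intermediates are shown rounded. Rounded just once, at 4 significant digits.
Hardness H = 3.265 GPa = 3.265e+09 Pa.
Restated in SI base units: W = 73.98 N, H = 3.265e+09 Pa, K = 6.712e-04.
Volume at the limit: V_lim = h_lim·A = 1.221e-05 · 1.215e-05 = 1.484e-10 m³.
Sliding life L = V_lim·H/(K·W) = 1.484e-10 · 3.265e+09 / (6.712e-04 · 73.98) = 9.755 m.

value=9.755 m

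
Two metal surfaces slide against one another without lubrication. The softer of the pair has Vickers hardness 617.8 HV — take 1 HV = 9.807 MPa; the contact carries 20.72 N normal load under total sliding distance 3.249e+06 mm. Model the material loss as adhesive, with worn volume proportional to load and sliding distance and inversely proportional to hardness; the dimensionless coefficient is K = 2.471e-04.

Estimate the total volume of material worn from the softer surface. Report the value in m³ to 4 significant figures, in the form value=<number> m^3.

Each operation maintains full precision. The intermediates appear rounded. Rounded just once, at four significant figures.
Convert: Distance covered L = 3.249e+06 mm = 3249 m.
Convert: Hardness H = 617.8 HV × 9.807 MPa/HV = 6059 MPa = 6.059e+09 Pa.
In SI base units, W = 20.72 N, H = 6.059e+09 Pa, K = 2.471e-04.
Apply Archard: V = K·W·L/H = 2.471e-04 · 20.72 · 3249 / 6.059e+09 = 2.746e-09 m³.

value=2.746e-09 m^3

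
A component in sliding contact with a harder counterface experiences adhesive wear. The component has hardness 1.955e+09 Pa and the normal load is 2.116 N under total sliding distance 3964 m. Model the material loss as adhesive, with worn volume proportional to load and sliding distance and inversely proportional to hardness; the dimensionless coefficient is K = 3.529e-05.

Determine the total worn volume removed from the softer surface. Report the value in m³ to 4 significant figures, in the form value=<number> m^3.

value=1.514e-10 m^3

Every step keeps exact precision — the intermediates are shown rounded — one last rounding, at four significant digits.
In SI base units, W = 2.116 N, H = 1.955e+09 Pa, K = 3.529e-05.
Archard relation: V = K·W·L/H = 3.529e-05 · 2.116 · 3964 / 1.955e+09 = 1.514e-10 m³.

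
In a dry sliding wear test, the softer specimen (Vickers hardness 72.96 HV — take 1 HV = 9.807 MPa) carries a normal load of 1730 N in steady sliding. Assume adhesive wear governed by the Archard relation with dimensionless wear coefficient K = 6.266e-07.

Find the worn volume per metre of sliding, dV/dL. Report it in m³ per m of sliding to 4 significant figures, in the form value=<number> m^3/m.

Intermediate values are displayed rounded; the algebra maintains exact precision, and a single final rounding, at four significant figures.
Hardness H = 72.96 HV × 9.807 MPa/HV = 715.5 MPa = 7.155e+08 Pa.
In SI base units, W = 1730 N, H = 7.155e+08 Pa, K = 6.266e-07.
Wear rate dV/dL = K·W/H — distance-free: 6.266e-07 · 1730 / 7.155e+08 = 1.515e-12 m³/m.

value=1.515e-12 m^3/m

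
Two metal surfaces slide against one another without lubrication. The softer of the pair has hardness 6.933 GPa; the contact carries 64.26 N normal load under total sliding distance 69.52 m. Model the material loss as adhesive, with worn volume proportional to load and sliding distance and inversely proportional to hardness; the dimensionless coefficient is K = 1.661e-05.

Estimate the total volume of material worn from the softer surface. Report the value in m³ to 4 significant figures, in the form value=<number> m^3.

value=1.070e-11 m^3

Intermediate values are displayed rounded. The algebra maintains full precision. Rounded just once: 4 significant figures.
Hardness H = 6.933 GPa = 6.933e+09 Pa.
SI base units throughout: W = 64.26 N, H = 6.933e+09 Pa, K = 1.661e-05.
Volume removed: V = K·W·L/H = 1.661e-05 · 64.26 · 69.52 / 6.933e+09 = 1.070e-11 m³.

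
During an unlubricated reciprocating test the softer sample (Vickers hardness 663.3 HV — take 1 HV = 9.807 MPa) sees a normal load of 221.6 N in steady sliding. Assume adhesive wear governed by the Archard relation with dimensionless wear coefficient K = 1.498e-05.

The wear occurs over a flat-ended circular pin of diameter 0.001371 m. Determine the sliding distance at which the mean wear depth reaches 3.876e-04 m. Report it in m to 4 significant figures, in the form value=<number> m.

value=1121 m

Each operation carries full precision, and shown intermediates are rounded, and rounded once at the end: four significant digits.
Hardness H = 663.3 HV × 9.807 MPa/HV = 6505 MPa = 6.505e+09 Pa.
Contact area A = π·d²/4 = π·(0.001371 m)²/4 = 1.476e-06 m².
SI base units throughout: W = 221.6 N, H = 6.505e+09 Pa, K = 1.498e-05.
Limit volume V_lim = h_lim·A = 3.876e-04 · 1.476e-06 = 5.722e-10 m³.
Sliding life L = V_lim·H/(K·W) = 5.722e-10 · 6.505e+09 / (1.498e-05 · 221.6) = 1121 m.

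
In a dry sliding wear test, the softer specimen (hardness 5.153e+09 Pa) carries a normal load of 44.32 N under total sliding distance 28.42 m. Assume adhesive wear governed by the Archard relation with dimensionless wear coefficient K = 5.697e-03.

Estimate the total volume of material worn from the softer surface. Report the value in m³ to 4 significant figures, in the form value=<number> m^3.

value=1.393e-09 m^3

Intermediates appear rounded; each operation holds full float precision. Rounded once at the end to 4 significant digits.
In SI base units, W = 44.32 N, H = 5.153e+09 Pa, K = 5.697e-03.
Apply Archard: V = K·W·L/H = 5.697e-03 · 44.32 · 28.42 / 5.153e+09 = 1.393e-09 m³.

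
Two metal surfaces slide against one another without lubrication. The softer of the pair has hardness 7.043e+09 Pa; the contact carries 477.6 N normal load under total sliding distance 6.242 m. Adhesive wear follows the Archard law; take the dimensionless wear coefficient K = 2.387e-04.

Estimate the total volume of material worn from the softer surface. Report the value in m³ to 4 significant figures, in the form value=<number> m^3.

Shown intermediates are rounded; all arithmetic holds full float precision; rounded once at the end to four significant digits.
Working in SI base units: W = 477.6 N, H = 7.043e+09 Pa, K = 2.387e-04.
Archard relation: V = K·W·L/H = 2.387e-04 · 477.6 · 6.242 / 7.043e+09 = 1.010e-10 m³.

value=1.010e-10 m^3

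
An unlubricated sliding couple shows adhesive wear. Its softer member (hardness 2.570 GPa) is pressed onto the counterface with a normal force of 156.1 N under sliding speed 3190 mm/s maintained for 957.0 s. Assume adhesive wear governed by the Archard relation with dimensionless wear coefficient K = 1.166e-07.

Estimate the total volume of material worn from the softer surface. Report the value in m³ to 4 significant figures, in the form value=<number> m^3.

All arithmetic runs at exact precision, and intermediates are shown rounded, and rounded just once: 4 significant digits.
Convert: Sliding speed v = 3190 mm/s = 3.190 m/s. Sliding distance L = v·t = 3.190 m/s × 957.0 s = 3053 m.
Convert: Hardness H = 2.570 GPa = 2.570e+09 Pa.
In SI base units: W = 156.1 N, H = 2.570e+09 Pa, K = 1.166e-07.
Archard relation: V = K·W·L/H = 1.166e-07 · 156.1 · 3053 / 2.570e+09 = 2.162e-11 m³.

value=2.162e-11 m^3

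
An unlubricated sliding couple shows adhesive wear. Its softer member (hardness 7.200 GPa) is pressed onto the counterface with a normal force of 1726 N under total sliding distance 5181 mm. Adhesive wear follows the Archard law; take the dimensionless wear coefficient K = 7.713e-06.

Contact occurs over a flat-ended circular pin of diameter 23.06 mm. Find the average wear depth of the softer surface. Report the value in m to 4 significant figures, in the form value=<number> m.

Each operation runs at exact precision. Intermediates are shown rounded. Rounded once at the end to four significant figures.
The distance L = 5181 mm = 5.181 m.
Hardness H = 7.200 GPa = 7.200e+09 Pa.
Pin diameter d = 23.06 mm = 0.02306 m. Contact area A = π·d²/4 = π·(0.02306 m)²/4 = 4.176e-04 m².
Restated in SI base units: W = 1726 N, H = 7.200e+09 Pa, K = 7.713e-06.
The Archard volume V = K·W·L/H = 7.713e-06 · 1726 · 5.181 / 7.200e+09 = 9.580e-12 m³.
Depth h = V/A = 9.580e-12 / 4.176e-04 = 2.294e-08 m.

value=2.294e-08 m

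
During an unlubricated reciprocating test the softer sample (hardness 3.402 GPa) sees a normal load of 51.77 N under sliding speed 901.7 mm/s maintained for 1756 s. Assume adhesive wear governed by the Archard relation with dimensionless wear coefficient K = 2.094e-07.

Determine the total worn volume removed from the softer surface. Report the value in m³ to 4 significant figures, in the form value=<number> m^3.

Every step keeps full float precision — intermediates appear rounded, and a single final rounding: 4 significant digits.
Sliding speed v = 901.7 mm/s = 0.9017 m/s. Total distance L = v·t = 0.9017 m/s × 1756 s = 1583 m.
Hardness H = 3.402 GPa = 3.402e+09 Pa.
In SI base units: W = 51.77 N, H = 3.402e+09 Pa, K = 2.094e-07.
Apply Archard: V = K·W·L/H = 2.094e-07 · 51.77 · 1583 / 3.402e+09 = 5.046e-12 m³.

value=5.046e-12 m^3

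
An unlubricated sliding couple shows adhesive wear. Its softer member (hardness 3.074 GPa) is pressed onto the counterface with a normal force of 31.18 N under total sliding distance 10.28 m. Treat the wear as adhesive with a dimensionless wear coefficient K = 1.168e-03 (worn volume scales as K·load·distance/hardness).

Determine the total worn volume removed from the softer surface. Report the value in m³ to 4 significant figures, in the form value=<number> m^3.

Every step holds full precision, and intermediate values are displayed rounded — rounded just once: four significant digits.
Hardness H = 3.074 GPa = 3.074e+09 Pa.
Restated in SI base units: W = 31.18 N, H = 3.074e+09 Pa, K = 1.168e-03.
Archard relation: V = K·W·L/H = 1.168e-03 · 31.18 · 10.28 / 3.074e+09 = 1.218e-10 m³.

value=1.218e-10 m^3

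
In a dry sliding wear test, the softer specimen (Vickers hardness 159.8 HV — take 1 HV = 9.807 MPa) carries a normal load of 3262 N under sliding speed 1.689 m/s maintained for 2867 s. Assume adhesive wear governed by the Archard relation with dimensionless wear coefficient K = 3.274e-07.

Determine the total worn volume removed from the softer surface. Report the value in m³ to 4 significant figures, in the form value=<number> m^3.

value=3.300e-09 m^3

Every step maintains full float precision — the intermediates appear rounded, and rounded once at the end to 4 significant figures.
Convert: Sliding distance L = v·t = 1.689 m/s × 2867 s = 4842 m.
Convert: Hardness H = 159.8 HV × 9.807 MPa/HV = 1567 MPa = 1.567e+09 Pa.
Collected in SI base units: W = 3262 N, H = 1.567e+09 Pa, K = 3.274e-07.
Worn volume V = K·W·L/H = 3.274e-07 · 3262 · 4842 / 1.567e+09 = 3.300e-09 m³.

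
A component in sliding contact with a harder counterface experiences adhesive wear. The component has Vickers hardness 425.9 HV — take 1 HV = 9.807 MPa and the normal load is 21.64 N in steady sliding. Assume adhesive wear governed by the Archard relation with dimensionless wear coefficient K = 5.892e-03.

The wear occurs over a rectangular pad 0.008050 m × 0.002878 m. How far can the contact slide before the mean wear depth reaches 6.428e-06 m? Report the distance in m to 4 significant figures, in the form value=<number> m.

value=4.879 m

Each operation holds exact precision, and the intermediates are shown rounded, and a lone final rounding: 4 significant figures.
Convert: Hardness H = 425.9 HV × 9.807 MPa/HV = 4177 MPa = 4.177e+09 Pa.
Convert: Contact area A = 0.008050 m × 0.002878 m = 2.317e-05 m².
Collected in SI base units: W = 21.64 N, H = 4.177e+09 Pa, K = 5.892e-03.
Allowed volume V_lim = h_lim·A = 6.428e-06 · 2.317e-05 = 1.489e-10 m³.
Life L = V_lim·H/(K·W) = 1.489e-10 · 4.177e+09 / (5.892e-03 · 21.64) = 4.879 m.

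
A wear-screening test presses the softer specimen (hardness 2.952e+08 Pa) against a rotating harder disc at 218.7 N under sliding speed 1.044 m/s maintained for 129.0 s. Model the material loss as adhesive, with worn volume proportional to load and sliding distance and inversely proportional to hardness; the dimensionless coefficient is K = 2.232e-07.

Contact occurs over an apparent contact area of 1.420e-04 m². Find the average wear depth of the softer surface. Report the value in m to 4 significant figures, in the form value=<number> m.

value=1.568e-07 m

Shown intermediates are rounded, and all arithmetic carries full float precision — a single final rounding to 4 significant figures.
Distance covered L = v·t = 1.044 m/s × 129.0 s = 134.7 m.
In SI base units: W = 218.7 N, H = 2.952e+08 Pa, K = 2.232e-07.
Volume removed: V = K·W·L/H = 2.232e-07 · 218.7 · 134.7 / 2.952e+08 = 2.227e-11 m³.
Mean wear depth h = V/A = 2.227e-11 / 1.420e-04 = 1.568e-07 m.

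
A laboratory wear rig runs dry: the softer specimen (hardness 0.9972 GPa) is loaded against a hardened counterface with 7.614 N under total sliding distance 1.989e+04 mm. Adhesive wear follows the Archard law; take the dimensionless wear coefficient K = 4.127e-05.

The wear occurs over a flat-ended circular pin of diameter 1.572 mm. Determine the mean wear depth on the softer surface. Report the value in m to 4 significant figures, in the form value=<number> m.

The computation maintains full precision; the intermediates are printed rounded. Rounded just once, at four significant figures.
Convert: Distance L = 1.989e+04 mm = 19.89 m.
Convert: Hardness H = 0.9972 GPa = 9.972e+08 Pa.
Convert: Pin diameter d = 1.572 mm = 0.001572 m. Contact area A = π·d²/4 = π·(0.001572 m)²/4 = 1.941e-06 m².
SI base units throughout: W = 7.614 N, H = 9.972e+08 Pa, K = 4.127e-05.
Wear volume V = K·W·L/H = 4.127e-05 · 7.614 · 19.89 / 9.972e+08 = 6.268e-12 m³.
Mean depth h = V/A = 6.268e-12 / 1.941e-06 = 3.229e-06 m.

value=3.229e-06 m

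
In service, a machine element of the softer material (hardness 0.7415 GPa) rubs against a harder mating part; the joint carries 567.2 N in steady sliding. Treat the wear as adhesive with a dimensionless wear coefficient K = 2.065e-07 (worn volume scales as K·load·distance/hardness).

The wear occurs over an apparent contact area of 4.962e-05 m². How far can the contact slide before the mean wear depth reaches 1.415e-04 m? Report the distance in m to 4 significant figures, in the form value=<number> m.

Each operation carries full precision, and intermediates appear rounded. Rounded just once, at four significant figures.
Hardness H = 0.7415 GPa = 7.415e+08 Pa.
In SI base units, W = 567.2 N, H = 7.415e+08 Pa, K = 2.065e-07.
Wearable volume V_lim = h_lim·A = 1.415e-04 · 4.962e-05 = 7.021e-09 m³.
So the life L = V_lim·H/(K·W) = 7.021e-09 · 7.415e+08 / (2.065e-07 · 567.2) = 4.445e+04 m.

value=4.445e+04 m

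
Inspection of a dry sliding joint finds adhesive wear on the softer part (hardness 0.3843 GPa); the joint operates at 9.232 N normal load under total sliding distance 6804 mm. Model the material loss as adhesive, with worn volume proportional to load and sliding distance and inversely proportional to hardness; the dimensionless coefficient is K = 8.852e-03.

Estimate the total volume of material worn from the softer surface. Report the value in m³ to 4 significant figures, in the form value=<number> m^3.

All arithmetic holds full float precision; intermediate values are printed rounded. Rounded just once to 4 significant figures.
Convert: Distance L = 6804 mm = 6.804 m.
Convert: Hardness H = 0.3843 GPa = 3.843e+08 Pa.
In SI base units: W = 9.232 N, H = 3.843e+08 Pa, K = 8.852e-03.
Apply Archard: V = K·W·L/H = 8.852e-03 · 9.232 · 6.804 / 3.843e+08 = 1.447e-09 m³.

value=1.447e-09 m^3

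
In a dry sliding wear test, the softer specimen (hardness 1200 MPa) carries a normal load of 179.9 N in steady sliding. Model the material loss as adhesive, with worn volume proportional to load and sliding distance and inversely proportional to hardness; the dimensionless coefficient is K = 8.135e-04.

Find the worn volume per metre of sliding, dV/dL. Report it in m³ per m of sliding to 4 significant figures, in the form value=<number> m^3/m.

value=1.220e-10 m^3/m

Each operation keeps full float precision. Intermediate values are shown rounded; a lone final rounding to 4 significant figures.
Hardness H = 1200 MPa = 1.200e+09 Pa.
Restated in SI base units: W = 179.9 N, H = 1.200e+09 Pa, K = 8.135e-04.
Volumetric rate dV/dL = K·W/H, so: 8.135e-04 · 179.9 / 1.200e+09 = 1.220e-10 m³/m.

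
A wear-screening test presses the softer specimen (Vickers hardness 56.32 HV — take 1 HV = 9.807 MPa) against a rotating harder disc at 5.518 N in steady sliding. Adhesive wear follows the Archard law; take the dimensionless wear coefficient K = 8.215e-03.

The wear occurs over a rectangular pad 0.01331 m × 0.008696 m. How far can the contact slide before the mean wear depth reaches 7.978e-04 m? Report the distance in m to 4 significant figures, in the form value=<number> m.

value=1125 m

Every step keeps full float precision — intermediates are displayed rounded, and one final rounding: four significant figures.
Hardness H = 56.32 HV × 9.807 MPa/HV = 552.3 MPa = 5.523e+08 Pa.
Contact area A = 0.01331 m × 0.008696 m = 1.157e-04 m².
In SI base units, W = 5.518 N, H = 5.523e+08 Pa, K = 8.215e-03.
Volume at the limit: V_lim = h_lim·A = 7.978e-04 · 1.157e-04 = 9.234e-08 m³.
Life L = V_lim·H/(K·W) = 9.234e-08 · 5.523e+08 / (8.215e-03 · 5.518) = 1125 m.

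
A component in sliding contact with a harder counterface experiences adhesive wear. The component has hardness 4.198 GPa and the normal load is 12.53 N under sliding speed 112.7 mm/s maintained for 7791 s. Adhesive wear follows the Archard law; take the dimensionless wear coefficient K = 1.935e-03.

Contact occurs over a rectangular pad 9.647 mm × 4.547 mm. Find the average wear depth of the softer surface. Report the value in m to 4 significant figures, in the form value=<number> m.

The algebra carries exact precision; the intermediates are printed rounded. Rounded just once, at 4 significant figures.
Sliding speed v = 112.7 mm/s = 0.1127 m/s. Distance L = v·t = 0.1127 m/s × 7791 s = 878.0 m.
Hardness H = 4.198 GPa = 4.198e+09 Pa.
Pad sides 9.647 mm × 4.547 mm = 0.009647 m × 0.004547 m. Contact area A = 0.009647 m × 0.004547 m = 4.386e-05 m².
In SI base units, W = 12.53 N, H = 4.198e+09 Pa, K = 1.935e-03.
Archard volume V = K·W·L/H = 1.935e-03 · 12.53 · 878.0 / 4.198e+09 = 5.071e-09 m³.
Mean wear depth h = V/A = 5.071e-09 / 4.386e-05 = 1.156e-04 m.

value=1.156e-04 m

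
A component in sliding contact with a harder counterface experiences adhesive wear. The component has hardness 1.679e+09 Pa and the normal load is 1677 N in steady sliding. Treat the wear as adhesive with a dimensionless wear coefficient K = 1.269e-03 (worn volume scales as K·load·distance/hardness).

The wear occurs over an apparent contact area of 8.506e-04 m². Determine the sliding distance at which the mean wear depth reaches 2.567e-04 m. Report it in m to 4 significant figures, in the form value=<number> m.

The algebra maintains full precision. The intermediates are shown rounded; rounded once at the end: four significant figures.
In SI base units, W = 1677 N, H = 1.679e+09 Pa, K = 1.269e-03.
Allowed volume V_lim = h_lim·A = 2.567e-04 · 8.506e-04 = 2.183e-07 m³.
Sliding life L = V_lim·H/(K·W) = 2.183e-07 · 1.679e+09 / (1.269e-03 · 1677) = 172.3 m.

value=172.3 m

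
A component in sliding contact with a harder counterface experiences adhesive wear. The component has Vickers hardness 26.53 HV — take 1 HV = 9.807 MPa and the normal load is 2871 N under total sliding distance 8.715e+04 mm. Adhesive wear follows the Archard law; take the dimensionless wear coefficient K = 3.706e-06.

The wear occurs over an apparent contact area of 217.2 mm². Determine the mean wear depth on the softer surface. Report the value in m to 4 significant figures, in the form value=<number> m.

The intermediates are printed rounded; every step maintains full precision. Rounded just once, at four significant digits.
The distance L = 8.715e+04 mm = 87.15 m.
Hardness H = 26.53 HV × 9.807 MPa/HV = 260.2 MPa = 2.602e+08 Pa.
Contact area A = 217.2 mm² = 2.172e-04 m².
As SI base values: W = 2871 N, H = 2.602e+08 Pa, K = 3.706e-06.
Archard relation: V = K·W·L/H = 3.706e-06 · 2871 · 87.15 / 2.602e+08 = 3.564e-09 m³.
Mean wear depth h = V/A = 3.564e-09 / 2.172e-04 = 1.641e-05 m.

value=1.641e-05 m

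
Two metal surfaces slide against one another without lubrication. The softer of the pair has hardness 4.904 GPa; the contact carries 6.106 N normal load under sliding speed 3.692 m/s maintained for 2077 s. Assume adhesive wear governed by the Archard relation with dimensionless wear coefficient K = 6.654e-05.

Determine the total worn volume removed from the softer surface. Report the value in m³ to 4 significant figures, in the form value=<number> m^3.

Intermediate values are shown rounded; every step carries full float precision — rounded just once to four significant digits.
Distance covered L = v·t = 3.692 m/s × 2077 s = 7668 m.
Hardness H = 4.904 GPa = 4.904e+09 Pa.
In SI base units: W = 6.106 N, H = 4.904e+09 Pa, K = 6.654e-05.
Volume removed: V = K·W·L/H = 6.654e-05 · 6.106 · 7668 / 4.904e+09 = 6.353e-10 m³.

value=6.353e-10 m^3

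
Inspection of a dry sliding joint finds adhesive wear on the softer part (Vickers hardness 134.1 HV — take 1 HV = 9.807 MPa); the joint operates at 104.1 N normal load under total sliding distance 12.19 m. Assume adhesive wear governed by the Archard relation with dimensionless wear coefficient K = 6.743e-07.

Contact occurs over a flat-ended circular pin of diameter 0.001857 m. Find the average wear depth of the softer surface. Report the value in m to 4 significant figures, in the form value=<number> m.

Every step holds full float precision — intermediate values are displayed rounded; rounded once at the end: four significant digits.
Convert: Hardness H = 134.1 HV × 9.807 MPa/HV = 1315 MPa = 1.315e+09 Pa.
Convert: Contact area A = π·d²/4 = π·(0.001857 m)²/4 = 2.708e-06 m².
Working in SI base units: W = 104.1 N, H = 1.315e+09 Pa, K = 6.743e-07.
Apply Archard: V = K·W·L/H = 6.743e-07 · 104.1 · 12.19 / 1.315e+09 = 6.506e-13 m³.
Mean wear depth h = V/A = 6.506e-13 / 2.708e-06 = 2.402e-07 m.

value=2.402e-07 m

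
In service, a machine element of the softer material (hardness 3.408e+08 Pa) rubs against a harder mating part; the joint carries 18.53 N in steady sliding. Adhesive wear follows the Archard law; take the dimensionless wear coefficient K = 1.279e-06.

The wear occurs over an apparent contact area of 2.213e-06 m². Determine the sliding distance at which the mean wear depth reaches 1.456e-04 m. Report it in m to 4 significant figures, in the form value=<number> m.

Intermediate values are printed rounded — the computation maintains full precision. Rounded just once to 4 significant digits.
Collected in SI base units: W = 18.53 N, H = 3.408e+08 Pa, K = 1.279e-06.
At the depth limit, V_lim = h_lim·A = 1.456e-04 · 2.213e-06 = 3.222e-10 m³.
So the life L = V_lim·H/(K·W) = 3.222e-10 · 3.408e+08 / (1.279e-06 · 18.53) = 4633 m.

value=4633 m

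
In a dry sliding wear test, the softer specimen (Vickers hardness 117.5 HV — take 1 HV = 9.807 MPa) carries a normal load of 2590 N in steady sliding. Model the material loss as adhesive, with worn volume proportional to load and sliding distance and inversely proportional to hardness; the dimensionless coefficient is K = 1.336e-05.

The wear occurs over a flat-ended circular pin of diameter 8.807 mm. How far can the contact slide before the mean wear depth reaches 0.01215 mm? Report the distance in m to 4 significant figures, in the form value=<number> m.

All working math runs at exact precision, and the intermediates appear rounded, and a lone final rounding, at 4 significant figures.
Convert: Hardness H = 117.5 HV × 9.807 MPa/HV = 1152 MPa = 1.152e+09 Pa.
Convert: Pin diameter d = 8.807 mm = 0.008807 m. Contact area A = π·d²/4 = π·(0.008807 m)²/4 = 6.092e-05 m².
Convert: Depth limit h_lim = 0.01215 mm = 1.215e-05 m.
Expressed in SI base units: W = 2590 N, H = 1.152e+09 Pa, K = 1.336e-05.
Allowed volume V_lim = h_lim·A = 1.215e-05 · 6.092e-05 = 7.402e-10 m³.
Thus life L = V_lim·H/(K·W) = 7.402e-10 · 1.152e+09 / (1.336e-05 · 2590) = 24.65 m.

value=24.65 m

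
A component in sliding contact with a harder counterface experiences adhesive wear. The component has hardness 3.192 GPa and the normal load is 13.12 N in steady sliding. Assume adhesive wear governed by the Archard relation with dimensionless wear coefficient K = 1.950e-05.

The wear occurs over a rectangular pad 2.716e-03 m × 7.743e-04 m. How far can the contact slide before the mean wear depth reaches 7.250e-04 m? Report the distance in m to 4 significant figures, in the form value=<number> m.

value=1.902e+04 m

Quoted intermediates are rounded; all working math maintains full float precision. Rounded just once: four significant figures.
Hardness H = 3.192 GPa = 3.192e+09 Pa.
Contact area A = 2.716e-03 m × 7.743e-04 m = 2.103e-06 m².
Collected in SI base units: W = 13.12 N, H = 3.192e+09 Pa, K = 1.950e-05.
Permissible volume V_lim = h_lim·A = 7.250e-04 · 2.103e-06 = 1.525e-09 m³.
Sliding life L = V_lim·H/(K·W) = 1.525e-09 · 3.192e+09 / (1.950e-05 · 13.12) = 1.902e+04 m.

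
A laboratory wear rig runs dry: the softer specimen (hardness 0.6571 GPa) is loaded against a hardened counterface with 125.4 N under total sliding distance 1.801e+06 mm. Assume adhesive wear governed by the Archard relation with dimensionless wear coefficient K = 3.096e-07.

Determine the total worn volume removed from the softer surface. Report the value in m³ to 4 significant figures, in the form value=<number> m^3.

value=1.064e-10 m^3

Intermediate values are displayed rounded; all arithmetic runs at exact precision. Rounded just once: four significant figures.
The distance L = 1.801e+06 mm = 1801 m.
Hardness H = 0.6571 GPa = 6.571e+08 Pa.
As SI base values: W = 125.4 N, H = 6.571e+08 Pa, K = 3.096e-07.
Worn volume V = K·W·L/H = 3.096e-07 · 125.4 · 1801 / 6.571e+08 = 1.064e-10 m³.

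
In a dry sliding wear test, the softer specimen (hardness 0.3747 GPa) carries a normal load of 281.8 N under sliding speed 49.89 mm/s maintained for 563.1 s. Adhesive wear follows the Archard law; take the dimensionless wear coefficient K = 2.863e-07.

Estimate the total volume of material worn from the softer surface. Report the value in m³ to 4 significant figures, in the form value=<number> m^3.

value=6.049e-12 m^3

All working math runs at exact precision, and intermediates appear rounded; rounded just once, at four significant digits.
Convert: Sliding speed v = 49.89 mm/s = 0.04989 m/s. Path length L = v·t = 0.04989 m/s × 563.1 s = 28.09 m.
Convert: Hardness H = 0.3747 GPa = 3.747e+08 Pa.
Expressed in SI base units: W = 281.8 N, H = 3.747e+08 Pa, K = 2.863e-07.
Archard relation: V = K·W·L/H = 2.863e-07 · 281.8 · 28.09 / 3.747e+08 = 6.049e-12 m³.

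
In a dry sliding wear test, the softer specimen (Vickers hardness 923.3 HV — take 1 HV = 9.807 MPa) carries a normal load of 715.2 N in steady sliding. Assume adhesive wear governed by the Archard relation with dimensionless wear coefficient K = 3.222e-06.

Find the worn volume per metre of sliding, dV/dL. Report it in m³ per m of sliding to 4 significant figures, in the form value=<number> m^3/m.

value=2.545e-13 m^3/m

Every step holds exact precision, and intermediates are printed rounded, and a lone final rounding: four significant figures.
Convert: Hardness H = 923.3 HV × 9.807 MPa/HV = 9055 MPa = 9.055e+09 Pa.
In SI base units, W = 715.2 N, H = 9.055e+09 Pa, K = 3.222e-06.
Rate of wear dV/dL = K·W/H: 3.222e-06 · 715.2 / 9.055e+09 = 2.545e-13 m³/m.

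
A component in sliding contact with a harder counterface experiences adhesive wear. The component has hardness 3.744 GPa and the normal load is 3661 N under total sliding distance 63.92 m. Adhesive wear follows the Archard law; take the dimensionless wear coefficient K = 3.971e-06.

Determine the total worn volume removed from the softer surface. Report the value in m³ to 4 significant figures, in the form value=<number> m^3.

value=2.482e-10 m^3

Intermediate values are shown rounded, and the algebra keeps exact precision; rounded once at the end to four significant digits.
Hardness H = 3.744 GPa = 3.744e+09 Pa.
Collected in SI base units: W = 3661 N, H = 3.744e+09 Pa, K = 3.971e-06.
Volume removed: V = K·W·L/H = 3.971e-06 · 3661 · 63.92 / 3.744e+09 = 2.482e-10 m³.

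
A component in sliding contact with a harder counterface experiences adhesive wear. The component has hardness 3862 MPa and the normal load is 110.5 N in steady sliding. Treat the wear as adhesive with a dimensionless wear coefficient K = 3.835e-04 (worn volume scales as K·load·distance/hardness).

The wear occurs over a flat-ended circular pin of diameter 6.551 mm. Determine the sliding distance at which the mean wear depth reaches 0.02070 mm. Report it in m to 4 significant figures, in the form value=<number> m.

value=63.59 m

The computation maintains full precision — intermediates are printed rounded — a lone final rounding, at 4 significant figures.
Convert: Hardness H = 3862 MPa = 3.862e+09 Pa.
Convert: Pin diameter d = 6.551 mm = 0.006551 m. Contact area A = π·d²/4 = π·(0.006551 m)²/4 = 3.371e-05 m².
Convert: Depth limit h_lim = 0.02070 mm = 2.070e-05 m.
Working in SI base units: W = 110.5 N, H = 3.862e+09 Pa, K = 3.835e-04.
Volume at the limit: V_lim = h_lim·A = 2.070e-05 · 3.371e-05 = 6.977e-10 m³.
Inverting, life L = V_lim·H/(K·W) = 6.977e-10 · 3.862e+09 / (3.835e-04 · 110.5) = 63.59 m.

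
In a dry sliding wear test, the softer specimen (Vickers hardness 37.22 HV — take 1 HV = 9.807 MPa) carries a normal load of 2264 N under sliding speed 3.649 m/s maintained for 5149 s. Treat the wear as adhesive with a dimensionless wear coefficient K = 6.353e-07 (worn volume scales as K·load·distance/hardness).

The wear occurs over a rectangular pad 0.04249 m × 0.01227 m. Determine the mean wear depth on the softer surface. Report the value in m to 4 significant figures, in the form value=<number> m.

value=1.420e-04 m

The computation maintains full float precision — printed values are rounded, and one last rounding: four significant digits.
The distance L = v·t = 3.649 m/s × 5149 s = 1.879e+04 m.
Hardness H = 37.22 HV × 9.807 MPa/HV = 365.0 MPa = 3.650e+08 Pa.
Contact area A = 0.04249 m × 0.01227 m = 5.214e-04 m².
In SI base units, W = 2264 N, H = 3.650e+08 Pa, K = 6.353e-07.
Wear volume V = K·W·L/H = 6.353e-07 · 2264 · 1.879e+04 / 3.650e+08 = 7.404e-08 m³.
Mean wear depth h = V/A = 7.404e-08 / 5.214e-04 = 1.420e-04 m.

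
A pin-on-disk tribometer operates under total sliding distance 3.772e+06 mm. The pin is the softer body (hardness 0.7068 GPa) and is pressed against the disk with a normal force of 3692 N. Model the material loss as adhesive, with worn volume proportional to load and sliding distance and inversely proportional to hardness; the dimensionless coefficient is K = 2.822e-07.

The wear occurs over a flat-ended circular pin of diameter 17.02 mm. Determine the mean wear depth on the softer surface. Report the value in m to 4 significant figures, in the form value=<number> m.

All working math maintains full float precision, and intermediate values appear rounded, and one final rounding, at 4 significant figures.
Convert: Path length L = 3.772e+06 mm = 3772 m.
Convert: Hardness H = 0.7068 GPa = 7.068e+08 Pa.
Convert: Pin diameter d = 17.02 mm = 0.01702 m. Contact area A = π·d²/4 = π·(0.01702 m)²/4 = 2.275e-04 m².
SI base units throughout: W = 3692 N, H = 7.068e+08 Pa, K = 2.822e-07.
Worn volume V = K·W·L/H = 2.822e-07 · 3692 · 3772 / 7.068e+08 = 5.560e-09 m³.
Average depth h = V/A = 5.560e-09 / 2.275e-04 = 2.444e-05 m.

value=2.444e-05 m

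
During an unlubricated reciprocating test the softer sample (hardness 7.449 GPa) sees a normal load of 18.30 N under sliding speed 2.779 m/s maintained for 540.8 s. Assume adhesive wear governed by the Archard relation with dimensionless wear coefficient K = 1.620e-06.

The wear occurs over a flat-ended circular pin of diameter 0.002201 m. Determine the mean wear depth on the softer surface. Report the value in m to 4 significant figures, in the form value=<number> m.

Intermediate values are displayed rounded, and the algebra runs at exact precision, and a lone final rounding: 4 significant figures.
Convert: Distance L = v·t = 2.779 m/s × 540.8 s = 1503 m.
Convert: Hardness H = 7.449 GPa = 7.449e+09 Pa.
Convert: Contact area A = π·d²/4 = π·(0.002201 m)²/4 = 3.805e-06 m².
Working in SI base units: W = 18.30 N, H = 7.449e+09 Pa, K = 1.620e-06.
Apply Archard: V = K·W·L/H = 1.620e-06 · 18.30 · 1503 / 7.449e+09 = 5.981e-12 m³.
Mean depth h = V/A = 5.981e-12 / 3.805e-06 = 1.572e-06 m.

value=1.572e-06 m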